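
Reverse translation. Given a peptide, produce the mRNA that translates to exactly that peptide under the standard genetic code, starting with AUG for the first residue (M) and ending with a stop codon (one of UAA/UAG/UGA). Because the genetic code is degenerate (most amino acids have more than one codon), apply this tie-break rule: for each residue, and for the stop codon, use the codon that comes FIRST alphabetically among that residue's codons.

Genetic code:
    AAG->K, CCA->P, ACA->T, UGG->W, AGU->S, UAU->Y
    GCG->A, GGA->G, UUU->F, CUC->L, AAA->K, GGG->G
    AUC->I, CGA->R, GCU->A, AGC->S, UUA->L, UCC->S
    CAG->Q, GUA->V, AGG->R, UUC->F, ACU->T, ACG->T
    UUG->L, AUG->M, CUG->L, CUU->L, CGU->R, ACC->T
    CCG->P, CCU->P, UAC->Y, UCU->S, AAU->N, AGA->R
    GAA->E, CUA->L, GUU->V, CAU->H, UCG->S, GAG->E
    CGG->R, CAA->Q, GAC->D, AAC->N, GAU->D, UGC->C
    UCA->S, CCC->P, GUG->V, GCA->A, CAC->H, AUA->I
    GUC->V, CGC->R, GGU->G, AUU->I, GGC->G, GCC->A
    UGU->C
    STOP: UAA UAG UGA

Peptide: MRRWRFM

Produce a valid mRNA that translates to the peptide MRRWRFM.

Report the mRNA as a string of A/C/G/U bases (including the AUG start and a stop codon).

Answer: mRNA: AUGAGAAGAUGGAGAUUCAUGUAA

Derivation:
residue 1: M -> AUG (start codon)
residue 2: R codons sorted = AGA,AGG,CGA,CGC,CGG,CGU -> pick first = AGA
residue 3: R codons sorted = AGA,AGG,CGA,CGC,CGG,CGU -> pick first = AGA
residue 4: W -> UGG (only codon)
residue 5: R codons sorted = AGA,AGG,CGA,CGC,CGG,CGU -> pick first = AGA
residue 6: F codons sorted = UUC,UUU -> pick first = UUC
residue 7: M -> AUG (only codon)
terminator: stop codons sorted = UAA,UAG,UGA -> pick first = UAA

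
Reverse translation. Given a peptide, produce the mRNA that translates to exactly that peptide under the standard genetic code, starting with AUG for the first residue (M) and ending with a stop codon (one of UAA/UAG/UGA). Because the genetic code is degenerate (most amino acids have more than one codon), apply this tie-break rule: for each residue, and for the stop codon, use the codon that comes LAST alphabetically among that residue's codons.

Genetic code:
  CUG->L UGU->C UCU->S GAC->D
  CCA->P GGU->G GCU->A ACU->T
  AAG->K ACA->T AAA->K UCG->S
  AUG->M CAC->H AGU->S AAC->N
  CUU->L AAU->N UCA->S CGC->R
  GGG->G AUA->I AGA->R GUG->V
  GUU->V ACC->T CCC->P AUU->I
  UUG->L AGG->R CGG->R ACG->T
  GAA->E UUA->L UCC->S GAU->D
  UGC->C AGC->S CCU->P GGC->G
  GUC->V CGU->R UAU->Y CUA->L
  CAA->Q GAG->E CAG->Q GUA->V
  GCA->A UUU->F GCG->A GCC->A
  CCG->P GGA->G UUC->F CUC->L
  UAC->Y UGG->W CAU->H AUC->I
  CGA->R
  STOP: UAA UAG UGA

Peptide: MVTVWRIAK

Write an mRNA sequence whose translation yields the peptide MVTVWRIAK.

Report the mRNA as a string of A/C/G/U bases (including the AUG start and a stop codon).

Answer: mRNA: AUGGUUACUGUUUGGCGUAUUGCUAAGUGA

Derivation:
residue 1: M -> AUG (start codon)
residue 2: V codons sorted = GUA,GUC,GUG,GUU -> pick last = GUU
residue 3: T codons sorted = ACA,ACC,ACG,ACU -> pick last = ACU
residue 4: V codons sorted = GUA,GUC,GUG,GUU -> pick last = GUU
residue 5: W -> UGG (only codon)
residue 6: R codons sorted = AGA,AGG,CGA,CGC,CGG,CGU -> pick last = CGU
residue 7: I codons sorted = AUA,AUC,AUU -> pick last = AUU
residue 8: A codons sorted = GCA,GCC,GCG,GCU -> pick last = GCU
residue 9: K codons sorted = AAA,AAG -> pick last = AAG
terminator: stop codons sorted = UAA,UAG,UGA -> pick last = UGA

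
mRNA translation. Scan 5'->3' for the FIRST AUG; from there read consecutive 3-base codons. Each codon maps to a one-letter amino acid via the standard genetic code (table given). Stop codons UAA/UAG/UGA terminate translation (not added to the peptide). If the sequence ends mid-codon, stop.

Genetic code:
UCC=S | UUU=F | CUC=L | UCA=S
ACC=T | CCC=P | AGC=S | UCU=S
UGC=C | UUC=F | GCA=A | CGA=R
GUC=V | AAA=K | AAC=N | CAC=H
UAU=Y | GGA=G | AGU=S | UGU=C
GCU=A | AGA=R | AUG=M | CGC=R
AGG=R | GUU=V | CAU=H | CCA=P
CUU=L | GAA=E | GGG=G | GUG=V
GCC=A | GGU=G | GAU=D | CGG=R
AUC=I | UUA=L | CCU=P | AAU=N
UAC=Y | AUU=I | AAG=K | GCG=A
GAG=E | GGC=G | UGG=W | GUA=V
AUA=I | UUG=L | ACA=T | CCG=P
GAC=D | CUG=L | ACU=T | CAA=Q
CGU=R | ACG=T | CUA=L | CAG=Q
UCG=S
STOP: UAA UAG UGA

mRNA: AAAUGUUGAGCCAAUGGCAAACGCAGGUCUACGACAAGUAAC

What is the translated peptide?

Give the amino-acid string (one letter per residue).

Answer: MLSQWQTQVYDK

Derivation:
start AUG at pos 2
pos 2: AUG -> M; peptide=M
pos 5: UUG -> L; peptide=ML
pos 8: AGC -> S; peptide=MLS
pos 11: CAA -> Q; peptide=MLSQ
pos 14: UGG -> W; peptide=MLSQW
pos 17: CAA -> Q; peptide=MLSQWQ
pos 20: ACG -> T; peptide=MLSQWQT
pos 23: CAG -> Q; peptide=MLSQWQTQ
pos 26: GUC -> V; peptide=MLSQWQTQV
pos 29: UAC -> Y; peptide=MLSQWQTQVY
pos 32: GAC -> D; peptide=MLSQWQTQVYD
pos 35: AAG -> K; peptide=MLSQWQTQVYDK
pos 38: UAA -> STOP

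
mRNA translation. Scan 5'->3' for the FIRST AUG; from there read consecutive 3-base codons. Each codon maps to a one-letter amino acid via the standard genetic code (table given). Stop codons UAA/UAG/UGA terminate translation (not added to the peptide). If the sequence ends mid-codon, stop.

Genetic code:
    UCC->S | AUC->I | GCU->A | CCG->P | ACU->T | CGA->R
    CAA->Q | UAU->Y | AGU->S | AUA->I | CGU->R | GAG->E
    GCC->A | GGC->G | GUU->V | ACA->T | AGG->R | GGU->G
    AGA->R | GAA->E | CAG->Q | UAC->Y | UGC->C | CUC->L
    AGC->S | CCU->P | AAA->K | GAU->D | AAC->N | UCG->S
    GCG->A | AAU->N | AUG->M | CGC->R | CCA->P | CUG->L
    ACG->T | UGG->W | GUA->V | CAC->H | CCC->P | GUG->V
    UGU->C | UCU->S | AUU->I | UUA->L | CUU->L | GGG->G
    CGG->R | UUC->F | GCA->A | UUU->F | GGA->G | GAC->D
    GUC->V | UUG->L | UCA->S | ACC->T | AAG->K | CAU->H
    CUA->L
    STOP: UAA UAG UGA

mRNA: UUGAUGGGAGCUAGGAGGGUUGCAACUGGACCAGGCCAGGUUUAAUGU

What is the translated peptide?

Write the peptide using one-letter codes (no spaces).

Answer: MGARRVATGPGQV

Derivation:
start AUG at pos 3
pos 3: AUG -> M; peptide=M
pos 6: GGA -> G; peptide=MG
pos 9: GCU -> A; peptide=MGA
pos 12: AGG -> R; peptide=MGAR
pos 15: AGG -> R; peptide=MGARR
pos 18: GUU -> V; peptide=MGARRV
pos 21: GCA -> A; peptide=MGARRVA
pos 24: ACU -> T; peptide=MGARRVAT
pos 27: GGA -> G; peptide=MGARRVATG
pos 30: CCA -> P; peptide=MGARRVATGP
pos 33: GGC -> G; peptide=MGARRVATGPG
pos 36: CAG -> Q; peptide=MGARRVATGPGQ
pos 39: GUU -> V; peptide=MGARRVATGPGQV
pos 42: UAA -> STOP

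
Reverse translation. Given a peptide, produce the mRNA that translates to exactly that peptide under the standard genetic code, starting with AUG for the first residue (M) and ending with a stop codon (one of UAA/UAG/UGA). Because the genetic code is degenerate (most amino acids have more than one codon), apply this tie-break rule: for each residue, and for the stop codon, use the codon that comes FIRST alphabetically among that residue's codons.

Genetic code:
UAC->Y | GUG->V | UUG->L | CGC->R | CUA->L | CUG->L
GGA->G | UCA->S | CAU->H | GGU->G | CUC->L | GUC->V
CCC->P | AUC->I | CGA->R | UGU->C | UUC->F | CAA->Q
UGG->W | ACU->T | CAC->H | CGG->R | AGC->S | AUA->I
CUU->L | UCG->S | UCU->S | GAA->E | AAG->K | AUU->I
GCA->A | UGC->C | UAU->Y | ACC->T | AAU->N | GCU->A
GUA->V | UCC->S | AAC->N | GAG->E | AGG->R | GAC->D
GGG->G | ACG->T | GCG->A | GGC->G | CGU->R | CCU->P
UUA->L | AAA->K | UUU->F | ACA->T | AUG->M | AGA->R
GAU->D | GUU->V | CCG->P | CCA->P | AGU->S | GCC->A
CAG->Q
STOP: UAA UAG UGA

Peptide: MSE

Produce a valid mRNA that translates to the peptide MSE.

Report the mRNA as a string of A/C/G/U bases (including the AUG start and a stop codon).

residue 1: M -> AUG (start codon)
residue 2: S codons sorted = AGC,AGU,UCA,UCC,UCG,UCU -> pick first = AGC
residue 3: E codons sorted = GAA,GAG -> pick first = GAA
terminator: stop codons sorted = UAA,UAG,UGA -> pick first = UAA

Answer: mRNA: AUGAGCGAAUAA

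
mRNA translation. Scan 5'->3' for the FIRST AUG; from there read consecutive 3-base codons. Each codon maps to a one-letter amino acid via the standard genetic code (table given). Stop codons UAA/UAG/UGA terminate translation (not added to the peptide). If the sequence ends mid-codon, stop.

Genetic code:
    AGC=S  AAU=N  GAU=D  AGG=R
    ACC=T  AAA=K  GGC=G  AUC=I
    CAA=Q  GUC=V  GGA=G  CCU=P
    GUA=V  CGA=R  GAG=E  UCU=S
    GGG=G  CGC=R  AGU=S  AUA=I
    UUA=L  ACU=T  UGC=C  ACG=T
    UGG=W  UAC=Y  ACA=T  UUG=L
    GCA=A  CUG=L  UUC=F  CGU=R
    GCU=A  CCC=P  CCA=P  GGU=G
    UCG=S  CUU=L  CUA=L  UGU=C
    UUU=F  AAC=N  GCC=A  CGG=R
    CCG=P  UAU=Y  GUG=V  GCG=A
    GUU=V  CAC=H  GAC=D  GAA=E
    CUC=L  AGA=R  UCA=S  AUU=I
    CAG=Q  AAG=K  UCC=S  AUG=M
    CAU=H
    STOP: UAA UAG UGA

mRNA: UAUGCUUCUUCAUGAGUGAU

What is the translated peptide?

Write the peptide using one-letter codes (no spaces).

Answer: MLLHE

Derivation:
start AUG at pos 1
pos 1: AUG -> M; peptide=M
pos 4: CUU -> L; peptide=ML
pos 7: CUU -> L; peptide=MLL
pos 10: CAU -> H; peptide=MLLH
pos 13: GAG -> E; peptide=MLLHE
pos 16: UGA -> STOP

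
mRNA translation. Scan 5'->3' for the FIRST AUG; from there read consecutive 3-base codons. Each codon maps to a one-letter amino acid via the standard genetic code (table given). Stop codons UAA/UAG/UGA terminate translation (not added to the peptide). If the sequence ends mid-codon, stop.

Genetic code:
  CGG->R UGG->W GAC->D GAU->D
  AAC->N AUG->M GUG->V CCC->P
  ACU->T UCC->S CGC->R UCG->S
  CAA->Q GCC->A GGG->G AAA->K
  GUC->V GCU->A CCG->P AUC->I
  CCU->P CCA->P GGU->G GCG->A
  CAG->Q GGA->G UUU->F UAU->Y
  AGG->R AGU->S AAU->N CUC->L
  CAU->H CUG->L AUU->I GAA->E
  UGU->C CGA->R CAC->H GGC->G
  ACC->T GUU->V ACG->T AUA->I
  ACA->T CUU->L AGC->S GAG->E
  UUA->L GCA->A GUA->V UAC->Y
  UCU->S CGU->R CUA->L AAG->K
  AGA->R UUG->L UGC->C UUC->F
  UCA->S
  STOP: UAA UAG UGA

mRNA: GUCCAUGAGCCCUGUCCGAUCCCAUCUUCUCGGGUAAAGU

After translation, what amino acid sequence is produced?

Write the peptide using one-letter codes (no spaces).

start AUG at pos 4
pos 4: AUG -> M; peptide=M
pos 7: AGC -> S; peptide=MS
pos 10: CCU -> P; peptide=MSP
pos 13: GUC -> V; peptide=MSPV
pos 16: CGA -> R; peptide=MSPVR
pos 19: UCC -> S; peptide=MSPVRS
pos 22: CAU -> H; peptide=MSPVRSH
pos 25: CUU -> L; peptide=MSPVRSHL
pos 28: CUC -> L; peptide=MSPVRSHLL
pos 31: GGG -> G; peptide=MSPVRSHLLG
pos 34: UAA -> STOP

Answer: MSPVRSHLLG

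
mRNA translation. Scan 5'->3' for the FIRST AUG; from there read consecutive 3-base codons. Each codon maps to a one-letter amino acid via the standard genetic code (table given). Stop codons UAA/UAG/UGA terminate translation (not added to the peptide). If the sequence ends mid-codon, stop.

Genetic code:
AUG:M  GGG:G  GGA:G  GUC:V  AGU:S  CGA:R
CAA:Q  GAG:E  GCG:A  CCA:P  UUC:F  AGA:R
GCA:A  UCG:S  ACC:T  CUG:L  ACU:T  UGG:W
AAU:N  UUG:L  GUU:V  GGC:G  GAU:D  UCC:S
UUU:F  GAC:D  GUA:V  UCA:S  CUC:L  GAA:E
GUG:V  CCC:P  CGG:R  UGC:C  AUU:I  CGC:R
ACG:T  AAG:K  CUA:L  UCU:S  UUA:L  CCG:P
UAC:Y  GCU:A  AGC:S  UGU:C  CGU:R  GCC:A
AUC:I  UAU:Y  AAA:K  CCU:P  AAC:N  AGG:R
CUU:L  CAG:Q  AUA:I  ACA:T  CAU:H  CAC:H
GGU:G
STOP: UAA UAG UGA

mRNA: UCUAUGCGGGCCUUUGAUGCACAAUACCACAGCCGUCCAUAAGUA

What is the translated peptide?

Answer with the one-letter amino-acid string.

start AUG at pos 3
pos 3: AUG -> M; peptide=M
pos 6: CGG -> R; peptide=MR
pos 9: GCC -> A; peptide=MRA
pos 12: UUU -> F; peptide=MRAF
pos 15: GAU -> D; peptide=MRAFD
pos 18: GCA -> A; peptide=MRAFDA
pos 21: CAA -> Q; peptide=MRAFDAQ
pos 24: UAC -> Y; peptide=MRAFDAQY
pos 27: CAC -> H; peptide=MRAFDAQYH
pos 30: AGC -> S; peptide=MRAFDAQYHS
pos 33: CGU -> R; peptide=MRAFDAQYHSR
pos 36: CCA -> P; peptide=MRAFDAQYHSRP
pos 39: UAA -> STOP

Answer: MRAFDAQYHSRP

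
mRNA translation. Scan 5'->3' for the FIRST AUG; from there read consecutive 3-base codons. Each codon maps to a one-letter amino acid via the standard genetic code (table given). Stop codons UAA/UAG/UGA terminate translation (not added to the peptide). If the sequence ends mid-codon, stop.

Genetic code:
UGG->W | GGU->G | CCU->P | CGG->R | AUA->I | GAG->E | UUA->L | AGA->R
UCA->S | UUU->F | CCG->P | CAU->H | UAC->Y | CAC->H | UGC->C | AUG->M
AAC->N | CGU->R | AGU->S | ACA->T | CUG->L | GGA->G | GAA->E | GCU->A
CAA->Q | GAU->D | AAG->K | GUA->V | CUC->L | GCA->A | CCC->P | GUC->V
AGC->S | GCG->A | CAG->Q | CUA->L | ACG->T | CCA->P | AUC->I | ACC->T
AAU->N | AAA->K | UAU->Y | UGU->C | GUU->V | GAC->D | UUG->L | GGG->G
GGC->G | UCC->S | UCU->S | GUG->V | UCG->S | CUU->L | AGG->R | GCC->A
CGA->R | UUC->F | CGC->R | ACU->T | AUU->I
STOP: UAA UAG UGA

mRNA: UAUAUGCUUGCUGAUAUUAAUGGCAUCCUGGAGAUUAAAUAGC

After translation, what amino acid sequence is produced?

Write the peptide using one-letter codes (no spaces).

Answer: MLADINGILEIK

Derivation:
start AUG at pos 3
pos 3: AUG -> M; peptide=M
pos 6: CUU -> L; peptide=ML
pos 9: GCU -> A; peptide=MLA
pos 12: GAU -> D; peptide=MLAD
pos 15: AUU -> I; peptide=MLADI
pos 18: AAU -> N; peptide=MLADIN
pos 21: GGC -> G; peptide=MLADING
pos 24: AUC -> I; peptide=MLADINGI
pos 27: CUG -> L; peptide=MLADINGIL
pos 30: GAG -> E; peptide=MLADINGILE
pos 33: AUU -> I; peptide=MLADINGILEI
pos 36: AAA -> K; peptide=MLADINGILEIK
pos 39: UAG -> STOP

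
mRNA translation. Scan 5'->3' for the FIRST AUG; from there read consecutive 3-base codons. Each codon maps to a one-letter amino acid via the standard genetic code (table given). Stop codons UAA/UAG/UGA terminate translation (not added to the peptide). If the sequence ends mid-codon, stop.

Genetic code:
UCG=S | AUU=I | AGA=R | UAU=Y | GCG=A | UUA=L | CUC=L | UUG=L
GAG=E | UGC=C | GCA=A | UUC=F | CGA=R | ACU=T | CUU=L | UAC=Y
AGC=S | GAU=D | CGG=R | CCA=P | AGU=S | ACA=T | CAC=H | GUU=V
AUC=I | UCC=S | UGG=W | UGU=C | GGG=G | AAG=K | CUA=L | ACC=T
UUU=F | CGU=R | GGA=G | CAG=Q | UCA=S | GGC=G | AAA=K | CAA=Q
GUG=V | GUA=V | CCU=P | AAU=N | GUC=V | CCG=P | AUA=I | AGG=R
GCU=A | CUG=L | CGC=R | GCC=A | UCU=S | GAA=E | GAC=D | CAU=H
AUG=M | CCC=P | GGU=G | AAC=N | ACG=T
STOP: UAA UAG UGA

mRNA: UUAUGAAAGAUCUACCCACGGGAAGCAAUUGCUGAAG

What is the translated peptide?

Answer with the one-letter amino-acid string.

Answer: MKDLPTGSNC

Derivation:
start AUG at pos 2
pos 2: AUG -> M; peptide=M
pos 5: AAA -> K; peptide=MK
pos 8: GAU -> D; peptide=MKD
pos 11: CUA -> L; peptide=MKDL
pos 14: CCC -> P; peptide=MKDLP
pos 17: ACG -> T; peptide=MKDLPT
pos 20: GGA -> G; peptide=MKDLPTG
pos 23: AGC -> S; peptide=MKDLPTGS
pos 26: AAU -> N; peptide=MKDLPTGSN
pos 29: UGC -> C; peptide=MKDLPTGSNC
pos 32: UGA -> STOP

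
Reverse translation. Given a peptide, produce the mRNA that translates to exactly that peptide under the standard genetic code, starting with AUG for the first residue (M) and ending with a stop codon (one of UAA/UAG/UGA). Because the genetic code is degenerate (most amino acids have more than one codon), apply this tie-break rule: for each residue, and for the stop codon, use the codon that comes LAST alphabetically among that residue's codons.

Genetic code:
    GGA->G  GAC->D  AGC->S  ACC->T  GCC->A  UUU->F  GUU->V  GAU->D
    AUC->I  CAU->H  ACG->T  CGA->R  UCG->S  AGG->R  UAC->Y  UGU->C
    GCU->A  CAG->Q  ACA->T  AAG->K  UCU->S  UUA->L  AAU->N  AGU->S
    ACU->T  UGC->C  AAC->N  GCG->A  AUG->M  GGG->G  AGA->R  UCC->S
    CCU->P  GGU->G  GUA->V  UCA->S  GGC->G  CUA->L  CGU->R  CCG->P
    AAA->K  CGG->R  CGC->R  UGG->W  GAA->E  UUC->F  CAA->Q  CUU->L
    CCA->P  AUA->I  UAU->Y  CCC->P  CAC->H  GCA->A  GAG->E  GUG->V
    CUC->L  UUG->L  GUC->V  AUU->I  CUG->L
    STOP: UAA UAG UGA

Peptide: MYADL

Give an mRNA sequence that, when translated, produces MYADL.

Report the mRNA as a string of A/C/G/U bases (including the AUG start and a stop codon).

Answer: mRNA: AUGUAUGCUGAUUUGUGA

Derivation:
residue 1: M -> AUG (start codon)
residue 2: Y codons sorted = UAC,UAU -> pick last = UAU
residue 3: A codons sorted = GCA,GCC,GCG,GCU -> pick last = GCU
residue 4: D codons sorted = GAC,GAU -> pick last = GAU
residue 5: L codons sorted = CUA,CUC,CUG,CUU,UUA,UUG -> pick last = UUG
terminator: stop codons sorted = UAA,UAG,UGA -> pick last = UGA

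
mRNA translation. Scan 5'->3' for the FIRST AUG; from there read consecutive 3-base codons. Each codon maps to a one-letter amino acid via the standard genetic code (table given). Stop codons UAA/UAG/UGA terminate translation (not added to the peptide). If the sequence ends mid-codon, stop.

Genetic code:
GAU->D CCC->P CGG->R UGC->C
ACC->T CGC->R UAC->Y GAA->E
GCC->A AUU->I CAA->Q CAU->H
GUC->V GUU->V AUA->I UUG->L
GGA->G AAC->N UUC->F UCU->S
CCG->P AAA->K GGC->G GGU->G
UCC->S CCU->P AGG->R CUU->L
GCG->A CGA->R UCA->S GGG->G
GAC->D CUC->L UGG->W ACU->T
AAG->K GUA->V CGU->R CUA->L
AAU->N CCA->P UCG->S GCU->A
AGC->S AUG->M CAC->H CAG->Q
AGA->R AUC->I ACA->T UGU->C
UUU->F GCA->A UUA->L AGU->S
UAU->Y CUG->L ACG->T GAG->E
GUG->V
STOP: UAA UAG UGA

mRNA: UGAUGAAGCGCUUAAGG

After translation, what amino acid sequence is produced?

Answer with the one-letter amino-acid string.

start AUG at pos 2
pos 2: AUG -> M; peptide=M
pos 5: AAG -> K; peptide=MK
pos 8: CGC -> R; peptide=MKR
pos 11: UUA -> L; peptide=MKRL
pos 14: AGG -> R; peptide=MKRLR
pos 17: only 0 nt remain (<3), stop (end of mRNA)

Answer: MKRLR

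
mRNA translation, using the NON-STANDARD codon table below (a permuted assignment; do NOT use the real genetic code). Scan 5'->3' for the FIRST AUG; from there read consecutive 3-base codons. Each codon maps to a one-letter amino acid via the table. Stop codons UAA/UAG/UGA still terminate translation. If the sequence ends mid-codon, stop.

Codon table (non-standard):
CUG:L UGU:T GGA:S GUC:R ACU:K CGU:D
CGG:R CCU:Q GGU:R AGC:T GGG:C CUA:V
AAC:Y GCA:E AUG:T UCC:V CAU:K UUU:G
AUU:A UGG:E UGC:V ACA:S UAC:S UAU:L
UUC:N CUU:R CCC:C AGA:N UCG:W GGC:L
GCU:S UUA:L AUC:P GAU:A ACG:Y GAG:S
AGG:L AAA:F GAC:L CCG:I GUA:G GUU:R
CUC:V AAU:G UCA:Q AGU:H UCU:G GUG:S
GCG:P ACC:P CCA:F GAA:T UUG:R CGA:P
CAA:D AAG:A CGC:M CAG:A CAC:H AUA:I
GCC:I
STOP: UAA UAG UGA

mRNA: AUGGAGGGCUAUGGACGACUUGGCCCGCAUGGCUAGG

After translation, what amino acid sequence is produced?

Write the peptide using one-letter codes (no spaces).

start AUG at pos 0
pos 0: AUG -> T; peptide=T
pos 3: GAG -> S; peptide=TS
pos 6: GGC -> L; peptide=TSL
pos 9: UAU -> L; peptide=TSLL
pos 12: GGA -> S; peptide=TSLLS
pos 15: CGA -> P; peptide=TSLLSP
pos 18: CUU -> R; peptide=TSLLSPR
pos 21: GGC -> L; peptide=TSLLSPRL
pos 24: CCG -> I; peptide=TSLLSPRLI
pos 27: CAU -> K; peptide=TSLLSPRLIK
pos 30: GGC -> L; peptide=TSLLSPRLIKL
pos 33: UAG -> STOP

Answer: TSLLSPRLIKL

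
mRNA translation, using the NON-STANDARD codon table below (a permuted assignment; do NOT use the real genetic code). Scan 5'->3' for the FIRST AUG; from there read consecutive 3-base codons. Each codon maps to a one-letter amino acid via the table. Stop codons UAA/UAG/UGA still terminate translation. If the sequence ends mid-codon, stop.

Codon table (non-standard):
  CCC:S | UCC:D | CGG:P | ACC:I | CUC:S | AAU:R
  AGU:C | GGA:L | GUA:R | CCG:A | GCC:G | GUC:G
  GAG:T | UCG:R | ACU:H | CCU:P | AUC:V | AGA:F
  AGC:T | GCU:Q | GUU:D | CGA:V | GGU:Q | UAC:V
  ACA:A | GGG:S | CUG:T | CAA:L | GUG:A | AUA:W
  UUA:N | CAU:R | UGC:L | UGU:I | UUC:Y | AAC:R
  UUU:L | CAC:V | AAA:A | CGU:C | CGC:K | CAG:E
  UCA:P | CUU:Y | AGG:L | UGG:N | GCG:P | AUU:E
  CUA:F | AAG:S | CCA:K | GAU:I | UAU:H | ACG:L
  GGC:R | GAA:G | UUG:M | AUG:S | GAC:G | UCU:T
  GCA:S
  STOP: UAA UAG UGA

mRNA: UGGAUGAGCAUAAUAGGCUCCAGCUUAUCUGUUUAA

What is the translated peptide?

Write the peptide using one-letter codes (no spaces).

Answer: STWWRDTNTD

Derivation:
start AUG at pos 3
pos 3: AUG -> S; peptide=S
pos 6: AGC -> T; peptide=ST
pos 9: AUA -> W; peptide=STW
pos 12: AUA -> W; peptide=STWW
pos 15: GGC -> R; peptide=STWWR
pos 18: UCC -> D; peptide=STWWRD
pos 21: AGC -> T; peptide=STWWRDT
pos 24: UUA -> N; peptide=STWWRDTN
pos 27: UCU -> T; peptide=STWWRDTNT
pos 30: GUU -> D; peptide=STWWRDTNTD
pos 33: UAA -> STOP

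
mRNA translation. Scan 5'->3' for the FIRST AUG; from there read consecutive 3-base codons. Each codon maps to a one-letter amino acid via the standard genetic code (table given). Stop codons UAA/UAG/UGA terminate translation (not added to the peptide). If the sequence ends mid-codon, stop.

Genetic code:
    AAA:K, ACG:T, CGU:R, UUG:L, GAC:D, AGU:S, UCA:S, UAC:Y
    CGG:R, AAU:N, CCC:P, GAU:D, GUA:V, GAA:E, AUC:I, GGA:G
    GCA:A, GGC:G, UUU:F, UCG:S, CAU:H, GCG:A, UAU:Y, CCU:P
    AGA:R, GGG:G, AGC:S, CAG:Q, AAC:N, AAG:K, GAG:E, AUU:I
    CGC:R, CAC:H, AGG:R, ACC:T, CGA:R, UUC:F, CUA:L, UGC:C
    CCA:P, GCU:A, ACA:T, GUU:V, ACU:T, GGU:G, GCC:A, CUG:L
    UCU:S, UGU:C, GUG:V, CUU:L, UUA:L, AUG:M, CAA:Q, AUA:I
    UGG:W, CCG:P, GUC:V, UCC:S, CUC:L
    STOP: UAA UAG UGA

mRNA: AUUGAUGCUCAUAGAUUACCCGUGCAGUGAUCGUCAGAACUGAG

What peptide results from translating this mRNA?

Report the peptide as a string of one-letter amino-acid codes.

Answer: MLIDYPCSDRQN

Derivation:
start AUG at pos 4
pos 4: AUG -> M; peptide=M
pos 7: CUC -> L; peptide=ML
pos 10: AUA -> I; peptide=MLI
pos 13: GAU -> D; peptide=MLID
pos 16: UAC -> Y; peptide=MLIDY
pos 19: CCG -> P; peptide=MLIDYP
pos 22: UGC -> C; peptide=MLIDYPC
pos 25: AGU -> S; peptide=MLIDYPCS
pos 28: GAU -> D; peptide=MLIDYPCSD
pos 31: CGU -> R; peptide=MLIDYPCSDR
pos 34: CAG -> Q; peptide=MLIDYPCSDRQ
pos 37: AAC -> N; peptide=MLIDYPCSDRQN
pos 40: UGA -> STOP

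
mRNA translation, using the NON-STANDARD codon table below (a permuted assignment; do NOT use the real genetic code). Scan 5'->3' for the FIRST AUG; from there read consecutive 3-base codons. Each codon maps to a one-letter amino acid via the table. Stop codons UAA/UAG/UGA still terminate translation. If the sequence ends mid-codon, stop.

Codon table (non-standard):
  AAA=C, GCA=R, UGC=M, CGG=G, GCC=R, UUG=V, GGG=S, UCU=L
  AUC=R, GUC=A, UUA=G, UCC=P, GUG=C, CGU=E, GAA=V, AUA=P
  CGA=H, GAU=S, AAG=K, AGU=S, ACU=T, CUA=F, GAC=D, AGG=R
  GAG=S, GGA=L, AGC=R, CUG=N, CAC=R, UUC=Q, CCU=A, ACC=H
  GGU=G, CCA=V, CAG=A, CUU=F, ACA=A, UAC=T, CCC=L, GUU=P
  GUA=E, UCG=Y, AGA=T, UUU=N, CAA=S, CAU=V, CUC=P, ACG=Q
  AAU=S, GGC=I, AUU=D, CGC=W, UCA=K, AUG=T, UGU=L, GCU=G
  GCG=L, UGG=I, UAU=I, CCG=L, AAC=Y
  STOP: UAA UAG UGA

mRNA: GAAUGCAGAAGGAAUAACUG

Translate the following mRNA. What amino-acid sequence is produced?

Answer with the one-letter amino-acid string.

Answer: TAKV

Derivation:
start AUG at pos 2
pos 2: AUG -> T; peptide=T
pos 5: CAG -> A; peptide=TA
pos 8: AAG -> K; peptide=TAK
pos 11: GAA -> V; peptide=TAKV
pos 14: UAA -> STOP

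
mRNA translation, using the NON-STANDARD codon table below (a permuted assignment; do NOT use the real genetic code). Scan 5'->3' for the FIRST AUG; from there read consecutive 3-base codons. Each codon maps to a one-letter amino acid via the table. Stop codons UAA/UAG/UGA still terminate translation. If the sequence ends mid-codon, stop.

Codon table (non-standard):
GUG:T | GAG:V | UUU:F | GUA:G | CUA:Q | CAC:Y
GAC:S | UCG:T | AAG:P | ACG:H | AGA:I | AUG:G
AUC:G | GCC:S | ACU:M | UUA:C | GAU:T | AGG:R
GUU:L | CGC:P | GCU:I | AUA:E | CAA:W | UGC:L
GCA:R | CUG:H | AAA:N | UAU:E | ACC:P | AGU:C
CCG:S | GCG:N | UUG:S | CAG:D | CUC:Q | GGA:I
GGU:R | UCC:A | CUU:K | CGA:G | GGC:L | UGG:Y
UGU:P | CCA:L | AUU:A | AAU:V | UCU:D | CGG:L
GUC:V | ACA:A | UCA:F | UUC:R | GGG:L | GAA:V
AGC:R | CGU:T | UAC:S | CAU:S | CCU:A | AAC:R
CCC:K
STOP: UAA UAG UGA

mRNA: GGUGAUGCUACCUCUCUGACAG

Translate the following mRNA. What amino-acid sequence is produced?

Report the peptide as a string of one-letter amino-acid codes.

start AUG at pos 4
pos 4: AUG -> G; peptide=G
pos 7: CUA -> Q; peptide=GQ
pos 10: CCU -> A; peptide=GQA
pos 13: CUC -> Q; peptide=GQAQ
pos 16: UGA -> STOP

Answer: GQAQ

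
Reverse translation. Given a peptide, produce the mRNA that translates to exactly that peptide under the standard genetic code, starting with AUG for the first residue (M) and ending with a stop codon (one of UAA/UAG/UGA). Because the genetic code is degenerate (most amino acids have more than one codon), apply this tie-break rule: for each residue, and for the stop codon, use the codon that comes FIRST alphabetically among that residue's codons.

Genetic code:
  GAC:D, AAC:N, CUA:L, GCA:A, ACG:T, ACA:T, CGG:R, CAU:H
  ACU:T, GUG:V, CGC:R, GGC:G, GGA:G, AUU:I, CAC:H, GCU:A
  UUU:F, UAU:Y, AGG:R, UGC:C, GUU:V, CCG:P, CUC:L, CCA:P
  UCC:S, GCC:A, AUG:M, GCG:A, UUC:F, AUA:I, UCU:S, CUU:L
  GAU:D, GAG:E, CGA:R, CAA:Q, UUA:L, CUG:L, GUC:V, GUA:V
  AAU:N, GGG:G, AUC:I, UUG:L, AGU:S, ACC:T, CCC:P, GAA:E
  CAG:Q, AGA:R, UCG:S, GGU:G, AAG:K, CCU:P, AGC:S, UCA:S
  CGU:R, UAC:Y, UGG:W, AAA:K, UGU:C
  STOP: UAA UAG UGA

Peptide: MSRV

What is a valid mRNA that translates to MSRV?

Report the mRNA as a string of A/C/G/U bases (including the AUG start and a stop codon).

residue 1: M -> AUG (start codon)
residue 2: S codons sorted = AGC,AGU,UCA,UCC,UCG,UCU -> pick first = AGC
residue 3: R codons sorted = AGA,AGG,CGA,CGC,CGG,CGU -> pick first = AGA
residue 4: V codons sorted = GUA,GUC,GUG,GUU -> pick first = GUA
terminator: stop codons sorted = UAA,UAG,UGA -> pick first = UAA

Answer: mRNA: AUGAGCAGAGUAUAA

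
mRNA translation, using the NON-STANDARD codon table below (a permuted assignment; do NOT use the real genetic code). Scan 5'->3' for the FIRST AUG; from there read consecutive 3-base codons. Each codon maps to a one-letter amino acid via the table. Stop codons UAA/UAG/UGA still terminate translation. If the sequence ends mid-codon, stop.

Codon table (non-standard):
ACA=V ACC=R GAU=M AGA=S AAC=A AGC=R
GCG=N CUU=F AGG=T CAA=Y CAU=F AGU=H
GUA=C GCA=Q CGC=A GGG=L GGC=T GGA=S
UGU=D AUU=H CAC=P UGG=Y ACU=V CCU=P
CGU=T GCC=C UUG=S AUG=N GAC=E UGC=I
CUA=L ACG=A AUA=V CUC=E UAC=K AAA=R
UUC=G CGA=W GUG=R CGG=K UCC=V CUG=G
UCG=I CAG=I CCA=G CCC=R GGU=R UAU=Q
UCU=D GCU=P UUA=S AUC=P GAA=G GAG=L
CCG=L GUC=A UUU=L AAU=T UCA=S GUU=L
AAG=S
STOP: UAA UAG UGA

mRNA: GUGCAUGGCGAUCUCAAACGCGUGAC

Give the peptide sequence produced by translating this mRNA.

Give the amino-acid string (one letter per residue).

start AUG at pos 4
pos 4: AUG -> N; peptide=N
pos 7: GCG -> N; peptide=NN
pos 10: AUC -> P; peptide=NNP
pos 13: UCA -> S; peptide=NNPS
pos 16: AAC -> A; peptide=NNPSA
pos 19: GCG -> N; peptide=NNPSAN
pos 22: UGA -> STOP

Answer: NNPSAN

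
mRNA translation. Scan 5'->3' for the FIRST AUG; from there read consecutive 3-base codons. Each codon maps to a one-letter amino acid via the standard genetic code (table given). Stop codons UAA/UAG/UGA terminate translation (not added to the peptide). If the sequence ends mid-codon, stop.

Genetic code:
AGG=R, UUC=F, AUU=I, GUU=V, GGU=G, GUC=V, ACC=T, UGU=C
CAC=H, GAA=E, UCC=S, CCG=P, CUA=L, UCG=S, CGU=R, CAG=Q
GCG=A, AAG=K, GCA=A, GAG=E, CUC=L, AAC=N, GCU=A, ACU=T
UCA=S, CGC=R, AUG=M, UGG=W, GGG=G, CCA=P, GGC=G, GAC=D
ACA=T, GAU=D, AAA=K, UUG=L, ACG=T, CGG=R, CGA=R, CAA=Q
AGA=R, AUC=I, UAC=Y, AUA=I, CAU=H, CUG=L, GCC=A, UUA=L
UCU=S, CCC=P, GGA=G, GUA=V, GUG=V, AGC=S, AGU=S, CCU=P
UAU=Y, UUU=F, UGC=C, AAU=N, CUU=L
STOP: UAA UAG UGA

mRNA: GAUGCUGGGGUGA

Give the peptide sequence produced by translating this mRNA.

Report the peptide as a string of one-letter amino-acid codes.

start AUG at pos 1
pos 1: AUG -> M; peptide=M
pos 4: CUG -> L; peptide=ML
pos 7: GGG -> G; peptide=MLG
pos 10: UGA -> STOP

Answer: MLG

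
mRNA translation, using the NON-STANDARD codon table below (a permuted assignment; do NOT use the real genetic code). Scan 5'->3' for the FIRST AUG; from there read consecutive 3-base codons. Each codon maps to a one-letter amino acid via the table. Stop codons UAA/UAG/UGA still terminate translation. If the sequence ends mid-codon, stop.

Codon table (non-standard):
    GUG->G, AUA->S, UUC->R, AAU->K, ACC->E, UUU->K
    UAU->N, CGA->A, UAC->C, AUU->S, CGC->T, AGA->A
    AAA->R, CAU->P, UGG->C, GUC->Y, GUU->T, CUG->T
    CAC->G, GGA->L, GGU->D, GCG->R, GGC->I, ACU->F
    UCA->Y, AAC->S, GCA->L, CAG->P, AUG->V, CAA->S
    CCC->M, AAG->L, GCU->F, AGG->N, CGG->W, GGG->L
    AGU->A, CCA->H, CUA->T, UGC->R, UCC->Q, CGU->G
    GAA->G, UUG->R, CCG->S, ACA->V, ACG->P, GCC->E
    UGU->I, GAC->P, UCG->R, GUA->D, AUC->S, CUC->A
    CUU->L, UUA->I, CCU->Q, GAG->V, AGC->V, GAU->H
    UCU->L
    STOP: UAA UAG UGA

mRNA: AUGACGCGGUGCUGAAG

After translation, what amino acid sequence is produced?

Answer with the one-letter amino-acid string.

Answer: VPWR

Derivation:
start AUG at pos 0
pos 0: AUG -> V; peptide=V
pos 3: ACG -> P; peptide=VP
pos 6: CGG -> W; peptide=VPW
pos 9: UGC -> R; peptide=VPWR
pos 12: UGA -> STOP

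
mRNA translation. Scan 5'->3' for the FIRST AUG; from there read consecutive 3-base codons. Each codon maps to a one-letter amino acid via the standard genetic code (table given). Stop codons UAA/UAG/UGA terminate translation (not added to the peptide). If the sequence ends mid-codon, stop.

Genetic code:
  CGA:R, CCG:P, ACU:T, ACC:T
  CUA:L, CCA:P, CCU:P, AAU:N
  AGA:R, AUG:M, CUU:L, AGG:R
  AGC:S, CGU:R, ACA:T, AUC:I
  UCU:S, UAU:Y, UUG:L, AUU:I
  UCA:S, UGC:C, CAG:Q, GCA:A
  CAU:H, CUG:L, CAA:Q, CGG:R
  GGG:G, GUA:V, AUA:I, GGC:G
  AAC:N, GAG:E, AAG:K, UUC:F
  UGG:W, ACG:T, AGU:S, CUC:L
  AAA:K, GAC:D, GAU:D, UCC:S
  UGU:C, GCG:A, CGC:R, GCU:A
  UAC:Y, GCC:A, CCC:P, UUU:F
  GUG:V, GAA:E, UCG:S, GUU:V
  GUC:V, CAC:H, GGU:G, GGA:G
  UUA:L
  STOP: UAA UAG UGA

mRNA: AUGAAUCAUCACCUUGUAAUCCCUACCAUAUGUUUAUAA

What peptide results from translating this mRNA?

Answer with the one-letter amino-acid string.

start AUG at pos 0
pos 0: AUG -> M; peptide=M
pos 3: AAU -> N; peptide=MN
pos 6: CAU -> H; peptide=MNH
pos 9: CAC -> H; peptide=MNHH
pos 12: CUU -> L; peptide=MNHHL
pos 15: GUA -> V; peptide=MNHHLV
pos 18: AUC -> I; peptide=MNHHLVI
pos 21: CCU -> P; peptide=MNHHLVIP
pos 24: ACC -> T; peptide=MNHHLVIPT
pos 27: AUA -> I; peptide=MNHHLVIPTI
pos 30: UGU -> C; peptide=MNHHLVIPTIC
pos 33: UUA -> L; peptide=MNHHLVIPTICL
pos 36: UAA -> STOP

Answer: MNHHLVIPTICL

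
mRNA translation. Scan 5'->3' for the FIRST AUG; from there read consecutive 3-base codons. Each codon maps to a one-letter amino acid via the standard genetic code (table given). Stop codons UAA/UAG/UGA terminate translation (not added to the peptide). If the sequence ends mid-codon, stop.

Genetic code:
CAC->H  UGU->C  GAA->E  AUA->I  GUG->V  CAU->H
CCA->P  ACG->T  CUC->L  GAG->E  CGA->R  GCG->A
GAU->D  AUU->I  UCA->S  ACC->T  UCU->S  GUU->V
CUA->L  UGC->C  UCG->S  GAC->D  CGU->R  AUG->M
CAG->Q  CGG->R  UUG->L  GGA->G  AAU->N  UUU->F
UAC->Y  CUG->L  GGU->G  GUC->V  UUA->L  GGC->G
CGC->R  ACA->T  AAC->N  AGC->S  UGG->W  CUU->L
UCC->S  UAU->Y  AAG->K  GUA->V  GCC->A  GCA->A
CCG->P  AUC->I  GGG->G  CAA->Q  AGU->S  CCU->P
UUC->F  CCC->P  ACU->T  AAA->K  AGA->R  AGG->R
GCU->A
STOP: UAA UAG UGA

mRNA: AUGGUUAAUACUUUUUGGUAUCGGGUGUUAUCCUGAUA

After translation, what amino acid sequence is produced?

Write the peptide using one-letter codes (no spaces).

Answer: MVNTFWYRVLS

Derivation:
start AUG at pos 0
pos 0: AUG -> M; peptide=M
pos 3: GUU -> V; peptide=MV
pos 6: AAU -> N; peptide=MVN
pos 9: ACU -> T; peptide=MVNT
pos 12: UUU -> F; peptide=MVNTF
pos 15: UGG -> W; peptide=MVNTFW
pos 18: UAU -> Y; peptide=MVNTFWY
pos 21: CGG -> R; peptide=MVNTFWYR
pos 24: GUG -> V; peptide=MVNTFWYRV
pos 27: UUA -> L; peptide=MVNTFWYRVL
pos 30: UCC -> S; peptide=MVNTFWYRVLS
pos 33: UGA -> STOP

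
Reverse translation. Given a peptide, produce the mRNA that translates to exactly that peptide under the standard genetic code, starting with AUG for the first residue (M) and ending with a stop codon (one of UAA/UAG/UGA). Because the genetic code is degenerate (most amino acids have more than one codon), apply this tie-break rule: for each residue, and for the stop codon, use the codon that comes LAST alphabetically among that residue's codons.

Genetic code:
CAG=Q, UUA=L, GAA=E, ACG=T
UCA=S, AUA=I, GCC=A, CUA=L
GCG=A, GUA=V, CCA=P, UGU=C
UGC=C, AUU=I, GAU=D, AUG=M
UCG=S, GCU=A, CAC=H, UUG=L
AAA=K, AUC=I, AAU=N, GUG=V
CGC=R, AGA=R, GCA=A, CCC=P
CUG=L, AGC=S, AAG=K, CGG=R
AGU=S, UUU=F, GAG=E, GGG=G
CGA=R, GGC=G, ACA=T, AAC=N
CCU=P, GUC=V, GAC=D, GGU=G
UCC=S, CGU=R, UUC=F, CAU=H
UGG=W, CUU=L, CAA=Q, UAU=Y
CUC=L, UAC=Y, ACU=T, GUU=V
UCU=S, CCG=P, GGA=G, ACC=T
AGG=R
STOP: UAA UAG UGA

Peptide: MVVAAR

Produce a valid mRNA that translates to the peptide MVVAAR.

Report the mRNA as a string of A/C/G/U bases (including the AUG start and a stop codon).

Answer: mRNA: AUGGUUGUUGCUGCUCGUUGA

Derivation:
residue 1: M -> AUG (start codon)
residue 2: V codons sorted = GUA,GUC,GUG,GUU -> pick last = GUU
residue 3: V codons sorted = GUA,GUC,GUG,GUU -> pick last = GUU
residue 4: A codons sorted = GCA,GCC,GCG,GCU -> pick last = GCU
residue 5: A codons sorted = GCA,GCC,GCG,GCU -> pick last = GCU
residue 6: R codons sorted = AGA,AGG,CGA,CGC,CGG,CGU -> pick last = CGU
terminator: stop codons sorted = UAA,UAG,UGA -> pick last = UGA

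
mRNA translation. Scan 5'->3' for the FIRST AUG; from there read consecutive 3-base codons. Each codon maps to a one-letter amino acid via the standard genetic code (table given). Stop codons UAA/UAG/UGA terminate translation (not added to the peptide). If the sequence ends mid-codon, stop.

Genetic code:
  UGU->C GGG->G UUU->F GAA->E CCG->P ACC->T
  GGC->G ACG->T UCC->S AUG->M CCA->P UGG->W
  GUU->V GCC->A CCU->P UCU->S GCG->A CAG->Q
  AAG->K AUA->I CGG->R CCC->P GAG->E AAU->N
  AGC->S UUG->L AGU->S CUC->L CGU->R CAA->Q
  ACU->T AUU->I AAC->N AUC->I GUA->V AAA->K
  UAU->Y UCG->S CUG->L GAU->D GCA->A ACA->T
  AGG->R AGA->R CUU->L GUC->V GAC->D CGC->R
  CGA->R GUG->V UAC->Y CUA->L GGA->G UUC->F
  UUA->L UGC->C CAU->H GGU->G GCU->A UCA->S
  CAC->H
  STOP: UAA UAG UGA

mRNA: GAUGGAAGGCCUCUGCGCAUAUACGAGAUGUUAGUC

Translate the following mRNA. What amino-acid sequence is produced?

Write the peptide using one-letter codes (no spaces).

start AUG at pos 1
pos 1: AUG -> M; peptide=M
pos 4: GAA -> E; peptide=ME
pos 7: GGC -> G; peptide=MEG
pos 10: CUC -> L; peptide=MEGL
pos 13: UGC -> C; peptide=MEGLC
pos 16: GCA -> A; peptide=MEGLCA
pos 19: UAU -> Y; peptide=MEGLCAY
pos 22: ACG -> T; peptide=MEGLCAYT
pos 25: AGA -> R; peptide=MEGLCAYTR
pos 28: UGU -> C; peptide=MEGLCAYTRC
pos 31: UAG -> STOP

Answer: MEGLCAYTRC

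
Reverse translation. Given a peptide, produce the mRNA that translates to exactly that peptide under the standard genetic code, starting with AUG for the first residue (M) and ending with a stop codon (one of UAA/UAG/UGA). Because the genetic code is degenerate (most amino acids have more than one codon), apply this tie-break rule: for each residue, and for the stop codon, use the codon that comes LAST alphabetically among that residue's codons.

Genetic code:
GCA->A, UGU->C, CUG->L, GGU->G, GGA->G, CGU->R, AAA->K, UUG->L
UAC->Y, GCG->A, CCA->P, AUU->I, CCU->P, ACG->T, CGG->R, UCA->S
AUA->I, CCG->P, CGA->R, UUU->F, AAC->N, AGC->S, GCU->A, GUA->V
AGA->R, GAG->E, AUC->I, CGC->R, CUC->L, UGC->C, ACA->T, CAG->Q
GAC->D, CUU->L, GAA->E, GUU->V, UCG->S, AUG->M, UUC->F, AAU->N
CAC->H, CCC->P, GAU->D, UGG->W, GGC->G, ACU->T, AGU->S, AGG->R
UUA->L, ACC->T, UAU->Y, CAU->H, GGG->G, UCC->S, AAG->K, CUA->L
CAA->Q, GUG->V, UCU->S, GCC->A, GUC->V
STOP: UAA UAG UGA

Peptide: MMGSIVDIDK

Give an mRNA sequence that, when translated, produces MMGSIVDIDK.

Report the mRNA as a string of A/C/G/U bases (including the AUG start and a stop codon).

Answer: mRNA: AUGAUGGGUUCUAUUGUUGAUAUUGAUAAGUGA

Derivation:
residue 1: M -> AUG (start codon)
residue 2: M -> AUG (only codon)
residue 3: G codons sorted = GGA,GGC,GGG,GGU -> pick last = GGU
residue 4: S codons sorted = AGC,AGU,UCA,UCC,UCG,UCU -> pick last = UCU
residue 5: I codons sorted = AUA,AUC,AUU -> pick last = AUU
residue 6: V codons sorted = GUA,GUC,GUG,GUU -> pick last = GUU
residue 7: D codons sorted = GAC,GAU -> pick last = GAU
residue 8: I codons sorted = AUA,AUC,AUU -> pick last = AUU
residue 9: D codons sorted = GAC,GAU -> pick last = GAU
residue 10: K codons sorted = AAA,AAG -> pick last = AAG
terminator: stop codons sorted = UAA,UAG,UGA -> pick last = UGA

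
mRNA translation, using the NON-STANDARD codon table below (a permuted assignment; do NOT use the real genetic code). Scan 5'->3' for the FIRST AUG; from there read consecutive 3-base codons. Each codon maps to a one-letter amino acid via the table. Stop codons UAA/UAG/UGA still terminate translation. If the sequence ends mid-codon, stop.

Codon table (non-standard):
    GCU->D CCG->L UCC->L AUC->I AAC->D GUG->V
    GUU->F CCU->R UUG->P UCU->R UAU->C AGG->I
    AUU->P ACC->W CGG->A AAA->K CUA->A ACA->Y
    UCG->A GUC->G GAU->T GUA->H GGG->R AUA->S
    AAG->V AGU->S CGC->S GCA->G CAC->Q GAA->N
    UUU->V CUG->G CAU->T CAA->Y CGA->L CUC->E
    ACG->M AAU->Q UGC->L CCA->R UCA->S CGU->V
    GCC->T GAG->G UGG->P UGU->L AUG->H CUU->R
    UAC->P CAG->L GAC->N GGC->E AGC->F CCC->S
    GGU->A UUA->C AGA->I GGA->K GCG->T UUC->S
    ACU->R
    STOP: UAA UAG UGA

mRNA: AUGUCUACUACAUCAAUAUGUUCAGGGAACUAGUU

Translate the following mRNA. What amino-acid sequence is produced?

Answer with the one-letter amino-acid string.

start AUG at pos 0
pos 0: AUG -> H; peptide=H
pos 3: UCU -> R; peptide=HR
pos 6: ACU -> R; peptide=HRR
pos 9: ACA -> Y; peptide=HRRY
pos 12: UCA -> S; peptide=HRRYS
pos 15: AUA -> S; peptide=HRRYSS
pos 18: UGU -> L; peptide=HRRYSSL
pos 21: UCA -> S; peptide=HRRYSSLS
pos 24: GGG -> R; peptide=HRRYSSLSR
pos 27: AAC -> D; peptide=HRRYSSLSRD
pos 30: UAG -> STOP

Answer: HRRYSSLSRD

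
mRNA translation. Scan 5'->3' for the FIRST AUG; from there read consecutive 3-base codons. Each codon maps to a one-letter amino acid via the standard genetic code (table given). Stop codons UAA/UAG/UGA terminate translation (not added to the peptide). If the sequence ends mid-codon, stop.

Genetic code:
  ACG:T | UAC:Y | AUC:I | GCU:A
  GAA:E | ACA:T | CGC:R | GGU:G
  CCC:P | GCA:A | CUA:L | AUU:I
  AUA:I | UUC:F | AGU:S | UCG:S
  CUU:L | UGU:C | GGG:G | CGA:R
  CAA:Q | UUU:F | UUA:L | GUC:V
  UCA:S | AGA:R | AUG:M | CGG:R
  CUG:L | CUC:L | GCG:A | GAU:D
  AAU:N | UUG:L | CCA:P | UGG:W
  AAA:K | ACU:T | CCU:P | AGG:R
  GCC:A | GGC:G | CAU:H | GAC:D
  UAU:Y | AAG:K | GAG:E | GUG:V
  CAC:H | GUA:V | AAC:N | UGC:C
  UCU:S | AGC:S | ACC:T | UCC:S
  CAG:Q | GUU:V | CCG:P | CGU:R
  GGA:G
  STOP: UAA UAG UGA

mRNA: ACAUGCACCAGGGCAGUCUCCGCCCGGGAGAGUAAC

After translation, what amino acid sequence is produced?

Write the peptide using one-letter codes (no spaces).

start AUG at pos 2
pos 2: AUG -> M; peptide=M
pos 5: CAC -> H; peptide=MH
pos 8: CAG -> Q; peptide=MHQ
pos 11: GGC -> G; peptide=MHQG
pos 14: AGU -> S; peptide=MHQGS
pos 17: CUC -> L; peptide=MHQGSL
pos 20: CGC -> R; peptide=MHQGSLR
pos 23: CCG -> P; peptide=MHQGSLRP
pos 26: GGA -> G; peptide=MHQGSLRPG
pos 29: GAG -> E; peptide=MHQGSLRPGE
pos 32: UAA -> STOP

Answer: MHQGSLRPGE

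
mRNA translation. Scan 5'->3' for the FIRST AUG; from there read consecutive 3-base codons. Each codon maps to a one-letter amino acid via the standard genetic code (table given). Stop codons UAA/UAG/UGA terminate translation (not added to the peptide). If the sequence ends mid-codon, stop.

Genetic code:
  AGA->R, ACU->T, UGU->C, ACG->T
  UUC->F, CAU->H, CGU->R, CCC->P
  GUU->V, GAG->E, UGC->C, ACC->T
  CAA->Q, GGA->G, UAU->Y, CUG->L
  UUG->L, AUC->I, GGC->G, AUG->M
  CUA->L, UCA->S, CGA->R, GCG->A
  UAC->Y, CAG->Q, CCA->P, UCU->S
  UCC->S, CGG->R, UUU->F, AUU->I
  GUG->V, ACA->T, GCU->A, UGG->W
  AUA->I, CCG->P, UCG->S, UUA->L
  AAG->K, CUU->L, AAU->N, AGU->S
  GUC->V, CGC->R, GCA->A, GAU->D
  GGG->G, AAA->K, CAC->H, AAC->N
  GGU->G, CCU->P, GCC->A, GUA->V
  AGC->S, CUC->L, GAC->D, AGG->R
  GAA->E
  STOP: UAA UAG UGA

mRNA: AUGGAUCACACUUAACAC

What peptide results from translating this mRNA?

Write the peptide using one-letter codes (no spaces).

start AUG at pos 0
pos 0: AUG -> M; peptide=M
pos 3: GAU -> D; peptide=MD
pos 6: CAC -> H; peptide=MDH
pos 9: ACU -> T; peptide=MDHT
pos 12: UAA -> STOP

Answer: MDHT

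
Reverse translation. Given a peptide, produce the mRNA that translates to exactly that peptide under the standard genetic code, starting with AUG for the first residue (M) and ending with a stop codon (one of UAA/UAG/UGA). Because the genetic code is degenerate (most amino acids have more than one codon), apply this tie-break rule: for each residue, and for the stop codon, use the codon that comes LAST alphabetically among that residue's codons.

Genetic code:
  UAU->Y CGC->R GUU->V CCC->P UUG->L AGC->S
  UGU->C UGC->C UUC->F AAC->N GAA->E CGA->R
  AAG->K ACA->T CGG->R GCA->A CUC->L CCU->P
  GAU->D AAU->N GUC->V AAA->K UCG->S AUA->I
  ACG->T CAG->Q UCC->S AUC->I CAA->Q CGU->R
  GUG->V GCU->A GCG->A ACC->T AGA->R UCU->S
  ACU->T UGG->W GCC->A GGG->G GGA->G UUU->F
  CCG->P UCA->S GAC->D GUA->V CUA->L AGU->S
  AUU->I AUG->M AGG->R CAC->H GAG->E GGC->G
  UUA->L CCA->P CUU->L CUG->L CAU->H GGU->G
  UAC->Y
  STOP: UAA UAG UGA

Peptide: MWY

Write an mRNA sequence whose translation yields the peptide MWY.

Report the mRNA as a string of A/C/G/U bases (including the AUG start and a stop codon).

Answer: mRNA: AUGUGGUAUUGA

Derivation:
residue 1: M -> AUG (start codon)
residue 2: W -> UGG (only codon)
residue 3: Y codons sorted = UAC,UAU -> pick last = UAU
terminator: stop codons sorted = UAA,UAG,UGA -> pick last = UGA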